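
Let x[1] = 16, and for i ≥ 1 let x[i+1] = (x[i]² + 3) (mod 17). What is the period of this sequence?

x[1] = 16; x[2] = 4; x[3] = 2; x[4] = 7; x[5] = 1; x[6] = 4.
Since x[6] = x[2] = 4, the sequence is eventually periodic: after a pre-period of length 1 it cycles with period 4.

4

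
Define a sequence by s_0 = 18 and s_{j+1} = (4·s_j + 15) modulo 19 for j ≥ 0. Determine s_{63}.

18

Listing terms: s_0 = 18; s_1 = 11; s_2 = 2; s_3 = 4; s_4 = 12; s_5 = 6; s_6 = 1; s_7 = 0; s_8 = 15; s_9 = 18.
Since s_9 = s_0 = 18, the sequence is periodic with period 9.
(63 - 0) mod 9 = 0, so s_{63} = s_0 = 18.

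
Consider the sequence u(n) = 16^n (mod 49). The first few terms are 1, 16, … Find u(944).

We have u(0) = 1,  u(1) = 16,  u(2) = 11,  u(3) = 29,  u(4) = 23,  u(5) = 25,  u(6) = 8,  u(7) = 30,  u(8) = 39,  u(9) = 36,  u(10) = 37,  u(11) = 4,  u(12) = 15,  u(13) = 44,  u(14) = 18,  u(15) = 43,  u(16) = 2,  u(17) = 32,  u(18) = 22,  u(19) = 9,  u(20) = 46,  u(21) = 1.
Since u(21) = u(0) = 1, the sequence is periodic with period 21.
(944 - 0) mod 21 = 20, so u(944) = u(20) = 46.

46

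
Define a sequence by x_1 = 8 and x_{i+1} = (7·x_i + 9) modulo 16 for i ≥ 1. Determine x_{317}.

8

Computing terms: x_1 = 8, x_2 = 1, x_3 = 0, x_4 = 9, x_5 = 8.
Since x_5 = x_1 = 8, the sequence is periodic with period 4.
So x_{317} = x_{1 + ((317-1) mod 4)} = x_1 = 8.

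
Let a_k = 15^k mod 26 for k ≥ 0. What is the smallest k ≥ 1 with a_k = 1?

a_0 = 1; a_1 = 15; a_2 = 17; a_3 = 21; a_4 = 3; a_5 = 19; a_6 = 25; a_7 = 11; a_8 = 9; a_9 = 5; a_{10} = 23; a_{11} = 7; a_{12} = 1.
The sequence repeats with period 12.
The value 1 next appears (with k ≥ 1) at a_{12}.

12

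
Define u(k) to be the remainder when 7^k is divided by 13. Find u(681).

8

Listing terms: u(1) = 7; u(2) = 10; u(3) = 5; u(4) = 9; u(5) = 11; u(6) = 12; u(7) = 6; u(8) = 3; u(9) = 8; u(10) = 4; u(11) = 2; u(12) = 1; u(13) = 7.
The sequence repeats with period 12.
So u(681) = u(1 + ((681-1) mod 12)) = u(9) = 8.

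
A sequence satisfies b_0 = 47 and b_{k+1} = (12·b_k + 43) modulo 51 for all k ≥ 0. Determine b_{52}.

We have b_0 = 47,  b_1 = 46,  b_2 = 34,  b_3 = 43,  b_4 = 49,  b_5 = 19,  b_6 = 16,  b_7 = 31,  b_8 = 7,  b_9 = 25,  b_{10} = 37,  b_{11} = 28,  b_{12} = 22,  b_{13} = 1,  b_{14} = 4,  b_{15} = 40,  b_{16} = 13,  b_{17} = 46.
Since b_{17} = b_1 = 46, the sequence is eventually periodic: after a pre-period of length 1 it cycles with period 16.
For k ≥ 1, b_k depends only on (k - 1) mod 16. (52 - 1) mod 16 = 3, so b_{52} = b_4 = 49.

49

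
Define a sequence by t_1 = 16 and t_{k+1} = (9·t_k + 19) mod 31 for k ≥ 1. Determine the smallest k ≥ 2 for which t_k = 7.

8

Listing terms: t_1 = 16; t_2 = 8; t_3 = 29; t_4 = 1; t_5 = 28; t_6 = 23; t_7 = 9; t_8 = 7; t_9 = 20; t_{10} = 13; t_{11} = 12; t_{12} = 3; t_{13} = 15; t_{14} = 30; t_{15} = 10; t_{16} = 16.
The sequence repeats with period 15.
The value 7 first appears (with k ≥ 2) at t_8.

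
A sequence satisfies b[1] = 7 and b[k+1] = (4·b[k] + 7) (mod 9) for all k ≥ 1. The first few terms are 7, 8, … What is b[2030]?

2

Computing terms: b[1] = 7; b[2] = 8; b[3] = 3; b[4] = 1; b[5] = 2; b[6] = 6; b[7] = 4; b[8] = 5; b[9] = 0; b[10] = 7.
The sequence repeats with period 9.
(2030 - 1) mod 9 = 4, so b[2030] = b[5] = 2.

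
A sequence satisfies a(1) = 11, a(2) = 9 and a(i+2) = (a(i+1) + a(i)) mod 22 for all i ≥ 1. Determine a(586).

1

a(1) = 11, a(2) = 9, a(3) = 20, a(4) = 7, a(5) = 5, a(6) = 12, a(7) = 17, a(8) = 7, a(9) = 2, a(10) = 9, a(11) = 11, a(12) = 20, a(13) = 9, a(14) = 7, a(15) = 16, a(16) = 1, a(17) = 17, a(18) = 18, a(19) = 13, a(20) = 9, a(21) = 0, a(22) = 9, a(23) = 9, a(24) = 18, a(25) = 5, a(26) = 1, a(27) = 6, a(28) = 7, a(29) = 13, a(30) = 20, a(31) = 11, a(32) = 9.
The sequence repeats with period 30.
(586 - 1) mod 30 = 15, so a(586) = a(16) = 1.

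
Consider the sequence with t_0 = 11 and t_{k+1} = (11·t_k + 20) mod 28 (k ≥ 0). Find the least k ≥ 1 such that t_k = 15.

Listing terms: t_0 = 11, t_1 = 1, t_2 = 3, t_3 = 25, t_4 = 15, t_5 = 17, t_6 = 11.
Since t_6 = t_0 = 11, the sequence is periodic with period 6.
The value 15 first appears (with k ≥ 1) at t_4.

4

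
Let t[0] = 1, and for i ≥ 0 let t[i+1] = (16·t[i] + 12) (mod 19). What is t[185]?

t[0] = 1, t[1] = 9, t[2] = 4, t[3] = 0, t[4] = 12, t[5] = 14, t[6] = 8, t[7] = 7, t[8] = 10, t[9] = 1.
Since t[9] = t[0] = 1, the sequence is periodic with period 9.
(185 - 0) mod 9 = 5, so t[185] = t[5] = 14.

14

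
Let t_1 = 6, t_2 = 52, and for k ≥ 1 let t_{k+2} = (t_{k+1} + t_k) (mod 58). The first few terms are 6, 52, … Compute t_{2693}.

Computing terms: t_1 = 6; t_2 = 52; t_3 = 0; t_4 = 52; t_5 = 52; t_6 = 46; t_7 = 40; t_8 = 28; t_9 = 10; t_{10} = 38; t_{11} = 48; t_{12} = 28; t_{13} = 18; t_{14} = 46; t_{15} = 6; t_{16} = 52.
Since (t_{15}, t_{16}) = (t_1, t_2) = (6, 52) (two consecutive terms determine the rest), the sequence is periodic with period 14.
(2693 - 1) mod 14 = 4, so t_{2693} = t_5 = 52.

52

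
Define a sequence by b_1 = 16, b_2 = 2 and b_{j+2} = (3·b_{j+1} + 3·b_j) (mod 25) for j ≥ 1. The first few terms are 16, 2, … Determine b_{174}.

2

b_1 = 16, b_2 = 2, b_3 = 4, b_4 = 18, b_5 = 16, b_6 = 2.
Since (b_5, b_6) = (b_1, b_2) = (16, 2) (two consecutive terms determine the rest), the sequence is periodic with period 4.
So b_{174} = b_{1 + ((174-1) mod 4)} = b_2 = 2.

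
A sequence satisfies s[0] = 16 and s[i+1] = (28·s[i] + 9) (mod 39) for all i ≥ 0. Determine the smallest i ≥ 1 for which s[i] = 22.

s[0] = 16, s[1] = 28, s[2] = 13, s[3] = 22, s[4] = 1, s[5] = 37, s[6] = 31, s[7] = 19, s[8] = 34, s[9] = 25, s[10] = 7, s[11] = 10, s[12] = 16.
The sequence repeats with period 12.
The value 22 first appears (with i ≥ 1) at s[3].

3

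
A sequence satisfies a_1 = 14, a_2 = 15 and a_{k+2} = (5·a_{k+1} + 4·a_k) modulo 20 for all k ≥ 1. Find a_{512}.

Listing terms: a_1 = 14,  a_2 = 15,  a_3 = 11,  a_4 = 15,  a_5 = 19,  a_6 = 15,  a_7 = 11.
Since (a_6, a_7) = (a_2, a_3) = (15, 11) (two consecutive terms determine the rest), the sequence is eventually periodic: after a pre-period of length 1 it cycles with period 4.
For k ≥ 2, a_k depends only on (k - 2) mod 4. (512 - 2) mod 4 = 2, so a_{512} = a_4 = 15.

15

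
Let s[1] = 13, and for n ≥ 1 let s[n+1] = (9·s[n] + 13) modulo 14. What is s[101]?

11

Listing terms: s[1] = 13; s[2] = 4; s[3] = 7; s[4] = 6; s[5] = 11; s[6] = 0; s[7] = 13.
Since s[7] = s[1] = 13, the sequence is periodic with period 6.
(101 - 1) mod 6 = 4, so s[101] = s[5] = 11.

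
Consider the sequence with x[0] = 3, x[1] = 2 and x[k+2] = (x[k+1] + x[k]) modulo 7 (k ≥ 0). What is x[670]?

Listing terms: x[0] = 3; x[1] = 2; x[2] = 5; x[3] = 0; x[4] = 5; x[5] = 5; x[6] = 3; x[7] = 1; x[8] = 4; x[9] = 5; x[10] = 2; x[11] = 0; x[12] = 2; x[13] = 2; x[14] = 4; x[15] = 6; x[16] = 3; x[17] = 2.
The sequence repeats with period 16.
(670 - 0) mod 16 = 14, so x[670] = x[14] = 4.

4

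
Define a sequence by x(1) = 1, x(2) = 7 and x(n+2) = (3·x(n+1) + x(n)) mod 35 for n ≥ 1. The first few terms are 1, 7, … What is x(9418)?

7

We have x(1) = 1; x(2) = 7; x(3) = 22; x(4) = 3; x(5) = 31; x(6) = 26; x(7) = 4; x(8) = 3; x(9) = 13; x(10) = 7; x(11) = 34; x(12) = 4; x(13) = 11; x(14) = 2; x(15) = 17; x(16) = 18; x(17) = 1; x(18) = 21; x(19) = 29; x(20) = 3; x(21) = 3; x(22) = 12; x(23) = 4; x(24) = 24; x(25) = 6; x(26) = 7; x(27) = 27; x(28) = 18; x(29) = 11; x(30) = 16; x(31) = 24; x(32) = 18; x(33) = 8; x(34) = 7; x(35) = 29; x(36) = 24; x(37) = 31; x(38) = 12; x(39) = 32; x(40) = 3; x(41) = 6; x(42) = 21; x(43) = 34; x(44) = 18; x(45) = 18; x(46) = 2; x(47) = 24; x(48) = 4; x(49) = 1; x(50) = 7.
Since (x(49), x(50)) = (x(1), x(2)) = (1, 7) (two consecutive terms determine the rest), the sequence is periodic with period 48.
(9418 - 1) mod 48 = 9, so x(9418) = x(10) = 7.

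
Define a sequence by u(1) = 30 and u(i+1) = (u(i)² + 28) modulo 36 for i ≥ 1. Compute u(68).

8

Listing terms: u(1) = 30; u(2) = 28; u(3) = 20; u(4) = 32; u(5) = 8; u(6) = 20.
Since u(6) = u(3) = 20, the sequence is eventually periodic: after a pre-period of length 2 it cycles with period 3.
For i ≥ 3, u(i) depends only on (i - 3) mod 3. (68 - 3) mod 3 = 2, so u(68) = u(5) = 8.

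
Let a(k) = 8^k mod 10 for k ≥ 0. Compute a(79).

2

We have a(0) = 1, a(1) = 8, a(2) = 4, a(3) = 2, a(4) = 6, a(5) = 8.
Since a(5) = a(1) = 8, the sequence is eventually periodic: after a pre-period of length 1 it cycles with period 4.
For k ≥ 1, a(k) depends only on (k - 1) mod 4. (79 - 1) mod 4 = 2, so a(79) = a(3) = 2.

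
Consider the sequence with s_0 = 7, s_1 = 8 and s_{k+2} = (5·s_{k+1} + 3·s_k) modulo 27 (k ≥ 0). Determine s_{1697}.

s_0 = 7,  s_1 = 8,  s_2 = 7,  s_3 = 5,  s_4 = 19,  s_5 = 2,  s_6 = 13,  s_7 = 17,  s_8 = 16,  s_9 = 23,  s_{10} = 1,  s_{11} = 20,  s_{12} = 22,  s_{13} = 8,  s_{14} = 25,  s_{15} = 14,  s_{16} = 10,  s_{17} = 11,  s_{18} = 4,  s_{19} = 26,  s_{20} = 7,  s_{21} = 5.
Since (s_{20}, s_{21}) = (s_2, s_3) = (7, 5) (two consecutive terms determine the rest), the sequence is eventually periodic: after a pre-period of length 2 it cycles with period 18.
For k ≥ 2, s_k depends only on (k - 2) mod 18. (1697 - 2) mod 18 = 3, so s_{1697} = s_5 = 2.

2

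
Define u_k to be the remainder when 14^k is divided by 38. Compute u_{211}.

Listing terms: u_0 = 1, u_1 = 14, u_2 = 6, u_3 = 8, u_4 = 36, u_5 = 10, u_6 = 26, u_7 = 22, u_8 = 4, u_9 = 18, u_{10} = 24, u_{11} = 32, u_{12} = 30, u_{13} = 2, u_{14} = 28, u_{15} = 12, u_{16} = 16, u_{17} = 34, u_{18} = 20, u_{19} = 14.
Since u_{19} = u_1 = 14, the sequence is eventually periodic: after a pre-period of length 1 it cycles with period 18.
For k ≥ 1, u_k depends only on (k - 1) mod 18. (211 - 1) mod 18 = 12, so u_{211} = u_{13} = 2.

2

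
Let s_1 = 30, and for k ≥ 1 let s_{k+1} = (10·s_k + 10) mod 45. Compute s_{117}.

s_1 = 30, s_2 = 40, s_3 = 5, s_4 = 15, s_5 = 25, s_6 = 35, s_7 = 0, s_8 = 10, s_9 = 20, s_{10} = 30.
The sequence repeats with period 9.
(117 - 1) mod 9 = 8, so s_{117} = s_9 = 20.

20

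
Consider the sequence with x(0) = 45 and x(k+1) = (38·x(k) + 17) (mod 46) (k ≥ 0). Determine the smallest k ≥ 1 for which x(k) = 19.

Computing terms: x(0) = 45,  x(1) = 25,  x(2) = 1,  x(3) = 9,  x(4) = 37,  x(5) = 43,  x(6) = 41,  x(7) = 11,  x(8) = 21,  x(9) = 33,  x(10) = 29,  x(11) = 15,  x(12) = 35,  x(13) = 13,  x(14) = 5,  x(15) = 23,  x(16) = 17,  x(17) = 19,  x(18) = 3,  x(19) = 39,  x(20) = 27,  x(21) = 31,  x(22) = 45.
The sequence repeats with period 22.
The value 19 first appears (with k ≥ 1) at x(17).

17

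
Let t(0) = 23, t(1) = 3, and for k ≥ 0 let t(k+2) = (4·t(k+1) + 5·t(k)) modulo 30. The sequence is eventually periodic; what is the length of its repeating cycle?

6

We have t(0) = 23,  t(1) = 3,  t(2) = 7,  t(3) = 13,  t(4) = 27,  t(5) = 23,  t(6) = 17,  t(7) = 3,  t(8) = 7.
Since (t(7), t(8)) = (t(1), t(2)) = (3, 7) (two consecutive terms determine the rest), the sequence is eventually periodic: after a pre-period of length 1 it cycles with period 6.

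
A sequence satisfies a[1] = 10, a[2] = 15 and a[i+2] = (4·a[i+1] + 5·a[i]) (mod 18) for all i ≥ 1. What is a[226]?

17

Computing terms: a[1] = 10; a[2] = 15; a[3] = 2; a[4] = 11; a[5] = 0; a[6] = 1; a[7] = 4; a[8] = 3; a[9] = 14; a[10] = 17; a[11] = 12; a[12] = 7; a[13] = 16; a[14] = 9; a[15] = 8; a[16] = 5; a[17] = 6; a[18] = 13; a[19] = 10; a[20] = 15.
The sequence repeats with period 18.
So a[226] = a[1 + ((226-1) mod 18)] = a[10] = 17.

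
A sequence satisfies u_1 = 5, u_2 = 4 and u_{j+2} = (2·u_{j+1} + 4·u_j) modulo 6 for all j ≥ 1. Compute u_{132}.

0

Listing terms: u_1 = 5, u_2 = 4, u_3 = 4, u_4 = 0, u_5 = 4, u_6 = 2, u_7 = 2, u_8 = 0, u_9 = 2, u_{10} = 4, u_{11} = 4.
Since (u_{10}, u_{11}) = (u_2, u_3) = (4, 4) (two consecutive terms determine the rest), the sequence is eventually periodic: after a pre-period of length 1 it cycles with period 8.
For j ≥ 2, u_j depends only on (j - 2) mod 8. (132 - 2) mod 8 = 2, so u_{132} = u_4 = 0.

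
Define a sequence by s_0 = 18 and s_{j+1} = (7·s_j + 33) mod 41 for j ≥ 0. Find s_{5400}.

18

We have s_0 = 18; s_1 = 36; s_2 = 39; s_3 = 19; s_4 = 2; s_5 = 6; s_6 = 34; s_7 = 25; s_8 = 3; s_9 = 13; s_{10} = 1; s_{11} = 40; s_{12} = 26; s_{13} = 10; s_{14} = 21; s_{15} = 16; s_{16} = 22; s_{17} = 23; s_{18} = 30; s_{19} = 38; s_{20} = 12; s_{21} = 35; s_{22} = 32; s_{23} = 11; s_{24} = 28; s_{25} = 24; s_{26} = 37; s_{27} = 5; s_{28} = 27; s_{29} = 17; s_{30} = 29; s_{31} = 31; s_{32} = 4; s_{33} = 20; s_{34} = 9; s_{35} = 14; s_{36} = 8; s_{37} = 7; s_{38} = 0; s_{39} = 33; s_{40} = 18.
The sequence repeats with period 40.
(5400 - 0) mod 40 = 0, so s_{5400} = s_0 = 18.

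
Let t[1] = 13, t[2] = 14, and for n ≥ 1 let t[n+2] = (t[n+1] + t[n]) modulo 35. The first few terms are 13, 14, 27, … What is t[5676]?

Listing terms: t[1] = 13,  t[2] = 14,  t[3] = 27,  t[4] = 6,  t[5] = 33,  t[6] = 4,  t[7] = 2,  t[8] = 6,  t[9] = 8,  t[10] = 14,  t[11] = 22,  t[12] = 1,  t[13] = 23,  t[14] = 24,  t[15] = 12,  t[16] = 1,  t[17] = 13,  t[18] = 14.
Since (t[17], t[18]) = (t[1], t[2]) = (13, 14) (two consecutive terms determine the rest), the sequence is periodic with period 16.
(5676 - 1) mod 16 = 11, so t[5676] = t[12] = 1.

1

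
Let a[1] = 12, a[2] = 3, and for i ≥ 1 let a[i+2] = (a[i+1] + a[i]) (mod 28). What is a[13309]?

a[1] = 12,  a[2] = 3,  a[3] = 15,  a[4] = 18,  a[5] = 5,  a[6] = 23,  a[7] = 0,  a[8] = 23,  a[9] = 23,  a[10] = 18,  a[11] = 13,  a[12] = 3,  a[13] = 16,  a[14] = 19,  a[15] = 7,  a[16] = 26,  a[17] = 5,  a[18] = 3,  a[19] = 8,  a[20] = 11,  a[21] = 19,  a[22] = 2,  a[23] = 21,  a[24] = 23,  a[25] = 16,  a[26] = 11,  a[27] = 27,  a[28] = 10,  a[29] = 9,  a[30] = 19,  a[31] = 0,  a[32] = 19,  a[33] = 19,  a[34] = 10,  a[35] = 1,  a[36] = 11,  a[37] = 12,  a[38] = 23,  a[39] = 7,  a[40] = 2,  a[41] = 9,  a[42] = 11,  a[43] = 20,  a[44] = 3,  a[45] = 23,  a[46] = 26,  a[47] = 21,  a[48] = 19,  a[49] = 12,  a[50] = 3.
Since (a[49], a[50]) = (a[1], a[2]) = (12, 3) (two consecutive terms determine the rest), the sequence is periodic with period 48.
So a[13309] = a[1 + ((13309-1) mod 48)] = a[13] = 16.

16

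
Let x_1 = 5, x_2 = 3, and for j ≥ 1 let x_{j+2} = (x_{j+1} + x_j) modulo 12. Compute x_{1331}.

Listing terms: x_1 = 5,  x_2 = 3,  x_3 = 8,  x_4 = 11,  x_5 = 7,  x_6 = 6,  x_7 = 1,  x_8 = 7,  x_9 = 8,  x_{10} = 3,  x_{11} = 11,  x_{12} = 2,  x_{13} = 1,  x_{14} = 3,  x_{15} = 4,  x_{16} = 7,  x_{17} = 11,  x_{18} = 6,  x_{19} = 5,  x_{20} = 11,  x_{21} = 4,  x_{22} = 3,  x_{23} = 7,  x_{24} = 10,  x_{25} = 5,  x_{26} = 3.
The sequence repeats with period 24.
So x_{1331} = x_{1 + ((1331-1) mod 24)} = x_{11} = 11.

11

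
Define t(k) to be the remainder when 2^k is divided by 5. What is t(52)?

1

Listing terms: t(0) = 1, t(1) = 2, t(2) = 4, t(3) = 3, t(4) = 1.
Since t(4) = t(0) = 1, the sequence is periodic with period 4.
So t(52) = t(0 + ((52-0) mod 4)) = t(0) = 1.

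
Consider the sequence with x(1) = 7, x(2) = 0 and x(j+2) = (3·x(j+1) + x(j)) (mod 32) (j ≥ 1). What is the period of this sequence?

x(1) = 7, x(2) = 0, x(3) = 7, x(4) = 21, x(5) = 6, x(6) = 7, x(7) = 27, x(8) = 24, x(9) = 3, x(10) = 1, x(11) = 6, x(12) = 19, x(13) = 31, x(14) = 16, x(15) = 15, x(16) = 29, x(17) = 6, x(18) = 15, x(19) = 19, x(20) = 8, x(21) = 11, x(22) = 9, x(23) = 6, x(24) = 27, x(25) = 23, x(26) = 0, x(27) = 23, x(28) = 5, x(29) = 6, x(30) = 23, x(31) = 11, x(32) = 24, x(33) = 19, x(34) = 17, x(35) = 6, x(36) = 3, x(37) = 15, x(38) = 16, x(39) = 31, x(40) = 13, x(41) = 6, x(42) = 31, x(43) = 3, x(44) = 8, x(45) = 27, x(46) = 25, x(47) = 6, x(48) = 11, x(49) = 7, x(50) = 0.
Since (x(49), x(50)) = (x(1), x(2)) = (7, 0) (two consecutive terms determine the rest), the sequence is periodic with period 48.

48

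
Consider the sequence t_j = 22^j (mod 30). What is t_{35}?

28

Listing terms: t_0 = 1, t_1 = 22, t_2 = 4, t_3 = 28, t_4 = 16, t_5 = 22.
Since t_5 = t_1 = 22, the sequence is eventually periodic: after a pre-period of length 1 it cycles with period 4.
For j ≥ 1, t_j depends only on (j - 1) mod 4. (35 - 1) mod 4 = 2, so t_{35} = t_3 = 28.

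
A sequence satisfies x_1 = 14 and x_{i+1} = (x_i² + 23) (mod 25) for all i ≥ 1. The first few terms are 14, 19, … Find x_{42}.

19

Listing terms: x_1 = 14; x_2 = 19; x_3 = 9; x_4 = 4; x_5 = 14.
The sequence repeats with period 4.
(42 - 1) mod 4 = 1, so x_{42} = x_2 = 19.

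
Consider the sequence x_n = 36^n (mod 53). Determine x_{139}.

15

We have x_1 = 36,  x_2 = 24,  x_3 = 16,  x_4 = 46,  x_5 = 13,  x_6 = 44,  x_7 = 47,  x_8 = 49,  x_9 = 15,  x_{10} = 10,  x_{11} = 42,  x_{12} = 28,  x_{13} = 1,  x_{14} = 36.
Since x_{14} = x_1 = 36, the sequence is periodic with period 13.
So x_{139} = x_{1 + ((139-1) mod 13)} = x_9 = 15.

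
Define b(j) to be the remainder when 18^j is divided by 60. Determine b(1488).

b(0) = 1; b(1) = 18; b(2) = 24; b(3) = 12; b(4) = 36; b(5) = 48; b(6) = 24.
Since b(6) = b(2) = 24, the sequence is eventually periodic: after a pre-period of length 2 it cycles with period 4.
For j ≥ 2, b(j) depends only on (j - 2) mod 4. (1488 - 2) mod 4 = 2, so b(1488) = b(4) = 36.

36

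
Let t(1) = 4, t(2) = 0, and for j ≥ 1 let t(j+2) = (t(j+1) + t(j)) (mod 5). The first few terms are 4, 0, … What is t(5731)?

Listing terms: t(1) = 4; t(2) = 0; t(3) = 4; t(4) = 4; t(5) = 3; t(6) = 2; t(7) = 0; t(8) = 2; t(9) = 2; t(10) = 4; t(11) = 1; t(12) = 0; t(13) = 1; t(14) = 1; t(15) = 2; t(16) = 3; t(17) = 0; t(18) = 3; t(19) = 3; t(20) = 1; t(21) = 4; t(22) = 0.
The sequence repeats with period 20.
So t(5731) = t(1 + ((5731-1) mod 20)) = t(11) = 1.

1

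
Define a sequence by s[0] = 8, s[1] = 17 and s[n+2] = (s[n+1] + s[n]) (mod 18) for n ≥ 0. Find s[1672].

5

We have s[0] = 8, s[1] = 17, s[2] = 7, s[3] = 6, s[4] = 13, s[5] = 1, s[6] = 14, s[7] = 15, s[8] = 11, s[9] = 8, s[10] = 1, s[11] = 9, s[12] = 10, s[13] = 1, s[14] = 11, s[15] = 12, s[16] = 5, s[17] = 17, s[18] = 4, s[19] = 3, s[20] = 7, s[21] = 10, s[22] = 17, s[23] = 9, s[24] = 8, s[25] = 17.
The sequence repeats with period 24.
(1672 - 0) mod 24 = 16, so s[1672] = s[16] = 5.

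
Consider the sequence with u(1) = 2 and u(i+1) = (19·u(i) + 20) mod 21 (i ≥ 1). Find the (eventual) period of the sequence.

3

u(1) = 2,  u(2) = 16,  u(3) = 9,  u(4) = 2.
The sequence repeats with period 3.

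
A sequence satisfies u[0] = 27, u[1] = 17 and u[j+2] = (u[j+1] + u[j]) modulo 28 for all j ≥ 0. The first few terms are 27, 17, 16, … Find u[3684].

Computing terms: u[0] = 27; u[1] = 17; u[2] = 16; u[3] = 5; u[4] = 21; u[5] = 26; u[6] = 19; u[7] = 17; u[8] = 8; u[9] = 25; u[10] = 5; u[11] = 2; u[12] = 7; u[13] = 9; u[14] = 16; u[15] = 25; u[16] = 13; u[17] = 10; u[18] = 23; u[19] = 5; u[20] = 0; u[21] = 5; u[22] = 5; u[23] = 10; u[24] = 15; u[25] = 25; u[26] = 12; u[27] = 9; u[28] = 21; u[29] = 2; u[30] = 23; u[31] = 25; u[32] = 20; u[33] = 17; u[34] = 9; u[35] = 26; u[36] = 7; u[37] = 5; u[38] = 12; u[39] = 17; u[40] = 1; u[41] = 18; u[42] = 19; u[43] = 9; u[44] = 0; u[45] = 9; u[46] = 9; u[47] = 18; u[48] = 27; u[49] = 17.
The sequence repeats with period 48.
(3684 - 0) mod 48 = 36, so u[3684] = u[36] = 7.

7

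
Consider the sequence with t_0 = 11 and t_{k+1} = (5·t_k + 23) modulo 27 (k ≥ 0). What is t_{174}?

20

We have t_0 = 11; t_1 = 24; t_2 = 8; t_3 = 9; t_4 = 14; t_5 = 12; t_6 = 2; t_7 = 6; t_8 = 26; t_9 = 18; t_{10} = 5; t_{11} = 21; t_{12} = 20; t_{13} = 15; t_{14} = 17; t_{15} = 0; t_{16} = 23; t_{17} = 3; t_{18} = 11.
Since t_{18} = t_0 = 11, the sequence is periodic with period 18.
So t_{174} = t_{0 + ((174-0) mod 18)} = t_{12} = 20.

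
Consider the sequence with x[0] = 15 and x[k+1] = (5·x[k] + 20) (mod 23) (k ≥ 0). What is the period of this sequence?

Listing terms: x[0] = 15, x[1] = 3, x[2] = 12, x[3] = 11, x[4] = 6, x[5] = 4, x[6] = 17, x[7] = 13, x[8] = 16, x[9] = 8, x[10] = 14, x[11] = 21, x[12] = 10, x[13] = 1, x[14] = 2, x[15] = 7, x[16] = 9, x[17] = 19, x[18] = 0, x[19] = 20, x[20] = 5, x[21] = 22, x[22] = 15.
Since x[22] = x[0] = 15, the sequence is periodic with period 22.

22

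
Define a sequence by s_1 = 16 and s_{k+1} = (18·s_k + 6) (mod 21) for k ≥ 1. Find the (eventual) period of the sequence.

3

We have s_1 = 16,  s_2 = 0,  s_3 = 6,  s_4 = 9,  s_5 = 0.
Since s_5 = s_2 = 0, the sequence is eventually periodic: after a pre-period of length 1 it cycles with period 3.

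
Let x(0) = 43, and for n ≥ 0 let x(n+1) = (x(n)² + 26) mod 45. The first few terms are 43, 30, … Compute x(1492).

Listing terms: x(0) = 43; x(1) = 30; x(2) = 26; x(3) = 27; x(4) = 35; x(5) = 36; x(6) = 17; x(7) = 0; x(8) = 26.
Since x(8) = x(2) = 26, the sequence is eventually periodic: after a pre-period of length 2 it cycles with period 6.
For n ≥ 2, x(n) depends only on (n - 2) mod 6. (1492 - 2) mod 6 = 2, so x(1492) = x(4) = 35.

35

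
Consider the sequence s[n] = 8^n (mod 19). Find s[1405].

Listing terms: s[1] = 8, s[2] = 7, s[3] = 18, s[4] = 11, s[5] = 12, s[6] = 1, s[7] = 8.
The sequence repeats with period 6.
So s[1405] = s[1 + ((1405-1) mod 6)] = s[1] = 8.

8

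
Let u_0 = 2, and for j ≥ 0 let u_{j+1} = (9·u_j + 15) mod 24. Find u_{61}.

Listing terms: u_0 = 2,  u_1 = 9,  u_2 = 0,  u_3 = 15,  u_4 = 6,  u_5 = 21,  u_6 = 12,  u_7 = 3,  u_8 = 18,  u_9 = 9.
Since u_9 = u_1 = 9, the sequence is eventually periodic: after a pre-period of length 1 it cycles with period 8.
For j ≥ 1, u_j depends only on (j - 1) mod 8. (61 - 1) mod 8 = 4, so u_{61} = u_5 = 21.

21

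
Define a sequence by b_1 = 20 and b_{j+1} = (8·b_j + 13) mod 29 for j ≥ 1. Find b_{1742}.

0

We have b_1 = 20; b_2 = 28; b_3 = 5; b_4 = 24; b_5 = 2; b_6 = 0; b_7 = 13; b_8 = 1; b_9 = 21; b_{10} = 7; b_{11} = 11; b_{12} = 14; b_{13} = 9; b_{14} = 27; b_{15} = 26; b_{16} = 18; b_{17} = 12; b_{18} = 22; b_{19} = 15; b_{20} = 17; b_{21} = 4; b_{22} = 16; b_{23} = 25; b_{24} = 10; b_{25} = 6; b_{26} = 3; b_{27} = 8; b_{28} = 19; b_{29} = 20.
The sequence repeats with period 28.
(1742 - 1) mod 28 = 5, so b_{1742} = b_6 = 0.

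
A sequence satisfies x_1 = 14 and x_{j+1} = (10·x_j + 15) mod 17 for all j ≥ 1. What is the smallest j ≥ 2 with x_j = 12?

14

Computing terms: x_1 = 14,  x_2 = 2,  x_3 = 1,  x_4 = 8,  x_5 = 10,  x_6 = 13,  x_7 = 9,  x_8 = 3,  x_9 = 11,  x_{10} = 6,  x_{11} = 7,  x_{12} = 0,  x_{13} = 15,  x_{14} = 12,  x_{15} = 16,  x_{16} = 5,  x_{17} = 14.
The sequence repeats with period 16.
The value 12 first appears (with j ≥ 2) at x_{14}.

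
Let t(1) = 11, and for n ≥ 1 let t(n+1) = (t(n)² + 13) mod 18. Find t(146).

t(1) = 11,  t(2) = 8,  t(3) = 5,  t(4) = 2,  t(5) = 17,  t(6) = 14,  t(7) = 11.
The sequence repeats with period 6.
So t(146) = t(1 + ((146-1) mod 6)) = t(2) = 8.

8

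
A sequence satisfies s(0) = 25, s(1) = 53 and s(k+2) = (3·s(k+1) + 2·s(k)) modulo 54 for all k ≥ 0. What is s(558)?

Computing terms: s(0) = 25,  s(1) = 53,  s(2) = 47,  s(3) = 31,  s(4) = 25,  s(5) = 29,  s(6) = 29,  s(7) = 37,  s(8) = 7,  s(9) = 41,  s(10) = 29,  s(11) = 7,  s(12) = 25,  s(13) = 35,  s(14) = 47,  s(15) = 49,  s(16) = 25,  s(17) = 11,  s(18) = 29,  s(19) = 1,  s(20) = 7,  s(21) = 23,  s(22) = 29,  s(23) = 25,  s(24) = 25,  s(25) = 17,  s(26) = 47,  s(27) = 13,  s(28) = 25,  s(29) = 47,  s(30) = 29,  s(31) = 19,  s(32) = 7,  s(33) = 5,  s(34) = 29,  s(35) = 43,  s(36) = 25,  s(37) = 53.
The sequence repeats with period 36.
So s(558) = s(0 + ((558-0) mod 36)) = s(18) = 29.

29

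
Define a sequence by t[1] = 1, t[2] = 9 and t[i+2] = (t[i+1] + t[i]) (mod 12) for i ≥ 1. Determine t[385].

1

t[1] = 1,  t[2] = 9,  t[3] = 10,  t[4] = 7,  t[5] = 5,  t[6] = 0,  t[7] = 5,  t[8] = 5,  t[9] = 10,  t[10] = 3,  t[11] = 1,  t[12] = 4,  t[13] = 5,  t[14] = 9,  t[15] = 2,  t[16] = 11,  t[17] = 1,  t[18] = 0,  t[19] = 1,  t[20] = 1,  t[21] = 2,  t[22] = 3,  t[23] = 5,  t[24] = 8,  t[25] = 1,  t[26] = 9.
Since (t[25], t[26]) = (t[1], t[2]) = (1, 9) (two consecutive terms determine the rest), the sequence is periodic with period 24.
(385 - 1) mod 24 = 0, so t[385] = t[1] = 1.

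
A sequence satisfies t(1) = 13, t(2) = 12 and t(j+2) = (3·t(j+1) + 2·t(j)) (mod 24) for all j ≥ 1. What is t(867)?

Computing terms: t(1) = 13, t(2) = 12, t(3) = 14, t(4) = 18, t(5) = 10, t(6) = 18, t(7) = 2, t(8) = 18, t(9) = 10.
Since (t(8), t(9)) = (t(4), t(5)) = (18, 10) (two consecutive terms determine the rest), the sequence is eventually periodic: after a pre-period of length 3 it cycles with period 4.
For j ≥ 4, t(j) depends only on (j - 4) mod 4. (867 - 4) mod 4 = 3, so t(867) = t(7) = 2.

2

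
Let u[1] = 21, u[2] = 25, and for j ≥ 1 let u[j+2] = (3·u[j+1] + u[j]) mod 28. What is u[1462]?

9

Computing terms: u[1] = 21,  u[2] = 25,  u[3] = 12,  u[4] = 5,  u[5] = 27,  u[6] = 2,  u[7] = 5,  u[8] = 17,  u[9] = 0,  u[10] = 17,  u[11] = 23,  u[12] = 2,  u[13] = 1,  u[14] = 5,  u[15] = 16,  u[16] = 25,  u[17] = 7,  u[18] = 18,  u[19] = 5,  u[20] = 5,  u[21] = 20,  u[22] = 9,  u[23] = 19,  u[24] = 10,  u[25] = 21,  u[26] = 17,  u[27] = 16,  u[28] = 9,  u[29] = 15,  u[30] = 26,  u[31] = 9,  u[32] = 25,  u[33] = 0,  u[34] = 25,  u[35] = 19,  u[36] = 26,  u[37] = 13,  u[38] = 9,  u[39] = 12,  u[40] = 17,  u[41] = 7,  u[42] = 10,  u[43] = 9,  u[44] = 9,  u[45] = 8,  u[46] = 5,  u[47] = 23,  u[48] = 18,  u[49] = 21,  u[50] = 25.
Since (u[49], u[50]) = (u[1], u[2]) = (21, 25) (two consecutive terms determine the rest), the sequence is periodic with period 48.
So u[1462] = u[1 + ((1462-1) mod 48)] = u[22] = 9.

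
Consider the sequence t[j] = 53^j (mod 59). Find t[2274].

51

We have t[0] = 1,  t[1] = 53,  t[2] = 36,  t[3] = 20,  t[4] = 57,  t[5] = 12,  t[6] = 46,  t[7] = 19,  t[8] = 4,  t[9] = 35,  t[10] = 26,  t[11] = 21,  t[12] = 51,  t[13] = 48,  t[14] = 7,  t[15] = 17,  t[16] = 16,  t[17] = 22,  t[18] = 45,  t[19] = 25,  t[20] = 27,  t[21] = 15,  t[22] = 28,  t[23] = 9,  t[24] = 5,  t[25] = 29,  t[26] = 3,  t[27] = 41,  t[28] = 49,  t[29] = 1.
Since t[29] = t[0] = 1, the sequence is periodic with period 29.
So t[2274] = t[0 + ((2274-0) mod 29)] = t[12] = 51.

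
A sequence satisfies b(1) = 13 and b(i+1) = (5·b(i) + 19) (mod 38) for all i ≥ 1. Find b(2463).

We have b(1) = 13,  b(2) = 8,  b(3) = 21,  b(4) = 10,  b(5) = 31,  b(6) = 22,  b(7) = 15,  b(8) = 18,  b(9) = 33,  b(10) = 32,  b(11) = 27,  b(12) = 2,  b(13) = 29,  b(14) = 12,  b(15) = 3,  b(16) = 34,  b(17) = 37,  b(18) = 14,  b(19) = 13.
Since b(19) = b(1) = 13, the sequence is periodic with period 18.
So b(2463) = b(1 + ((2463-1) mod 18)) = b(15) = 3.

3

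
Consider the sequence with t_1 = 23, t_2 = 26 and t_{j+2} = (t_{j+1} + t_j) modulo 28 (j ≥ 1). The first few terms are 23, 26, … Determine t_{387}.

Listing terms: t_1 = 23,  t_2 = 26,  t_3 = 21,  t_4 = 19,  t_5 = 12,  t_6 = 3,  t_7 = 15,  t_8 = 18,  t_9 = 5,  t_{10} = 23,  t_{11} = 0,  t_{12} = 23,  t_{13} = 23,  t_{14} = 18,  t_{15} = 13,  t_{16} = 3,  t_{17} = 16,  t_{18} = 19,  t_{19} = 7,  t_{20} = 26,  t_{21} = 5,  t_{22} = 3,  t_{23} = 8,  t_{24} = 11,  t_{25} = 19,  t_{26} = 2,  t_{27} = 21,  t_{28} = 23,  t_{29} = 16,  t_{30} = 11,  t_{31} = 27,  t_{32} = 10,  t_{33} = 9,  t_{34} = 19,  t_{35} = 0,  t_{36} = 19,  t_{37} = 19,  t_{38} = 10,  t_{39} = 1,  t_{40} = 11,  t_{41} = 12,  t_{42} = 23,  t_{43} = 7,  t_{44} = 2,  t_{45} = 9,  t_{46} = 11,  t_{47} = 20,  t_{48} = 3,  t_{49} = 23,  t_{50} = 26.
Since (t_{49}, t_{50}) = (t_1, t_2) = (23, 26) (two consecutive terms determine the rest), the sequence is periodic with period 48.
So t_{387} = t_{1 + ((387-1) mod 48)} = t_3 = 21.

21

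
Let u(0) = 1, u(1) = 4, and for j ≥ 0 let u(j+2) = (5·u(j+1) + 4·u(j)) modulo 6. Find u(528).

u(0) = 1; u(1) = 4; u(2) = 0; u(3) = 4; u(4) = 2; u(5) = 2; u(6) = 0; u(7) = 2; u(8) = 4; u(9) = 4; u(10) = 0.
Since (u(9), u(10)) = (u(1), u(2)) = (4, 0) (two consecutive terms determine the rest), the sequence is eventually periodic: after a pre-period of length 1 it cycles with period 8.
For j ≥ 1, u(j) depends only on (j - 1) mod 8. (528 - 1) mod 8 = 7, so u(528) = u(8) = 4.

4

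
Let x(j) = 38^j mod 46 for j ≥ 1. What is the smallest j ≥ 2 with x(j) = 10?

17

We have x(1) = 38; x(2) = 18; x(3) = 40; x(4) = 2; x(5) = 30; x(6) = 36; x(7) = 34; x(8) = 4; x(9) = 14; x(10) = 26; x(11) = 22; x(12) = 8; x(13) = 28; x(14) = 6; x(15) = 44; x(16) = 16; x(17) = 10; x(18) = 12; x(19) = 42; x(20) = 32; x(21) = 20; x(22) = 24; x(23) = 38.
The sequence repeats with period 22.
The value 10 first appears (with j ≥ 2) at x(17).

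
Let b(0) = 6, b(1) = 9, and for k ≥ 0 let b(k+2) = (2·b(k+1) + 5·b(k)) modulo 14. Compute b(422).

Computing terms: b(0) = 6, b(1) = 9, b(2) = 6, b(3) = 1, b(4) = 4, b(5) = 13, b(6) = 4, b(7) = 3, b(8) = 12, b(9) = 11, b(10) = 12, b(11) = 9, b(12) = 8, b(13) = 5, b(14) = 8, b(15) = 13, b(16) = 10, b(17) = 1, b(18) = 10, b(19) = 11, b(20) = 2, b(21) = 3, b(22) = 2, b(23) = 5, b(24) = 6, b(25) = 9.
The sequence repeats with period 24.
So b(422) = b(0 + ((422-0) mod 24)) = b(14) = 8.

8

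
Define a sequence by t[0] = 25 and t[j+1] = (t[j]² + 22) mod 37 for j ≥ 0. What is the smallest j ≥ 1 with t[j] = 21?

We have t[0] = 25; t[1] = 18; t[2] = 13; t[3] = 6; t[4] = 21; t[5] = 19; t[6] = 13.
Since t[6] = t[2] = 13, the sequence is eventually periodic: after a pre-period of length 2 it cycles with period 4.
The value 21 first appears (with j ≥ 1) at t[4].

4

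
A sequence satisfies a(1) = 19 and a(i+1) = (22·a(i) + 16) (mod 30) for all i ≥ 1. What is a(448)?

a(1) = 19; a(2) = 14; a(3) = 24; a(4) = 4; a(5) = 14.
Since a(5) = a(2) = 14, the sequence is eventually periodic: after a pre-period of length 1 it cycles with period 3.
For i ≥ 2, a(i) depends only on (i - 2) mod 3. (448 - 2) mod 3 = 2, so a(448) = a(4) = 4.

4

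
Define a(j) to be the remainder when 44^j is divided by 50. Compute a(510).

26

Listing terms: a(1) = 44, a(2) = 36, a(3) = 34, a(4) = 46, a(5) = 24, a(6) = 6, a(7) = 14, a(8) = 16, a(9) = 4, a(10) = 26, a(11) = 44.
Since a(11) = a(1) = 44, the sequence is periodic with period 10.
So a(510) = a(1 + ((510-1) mod 10)) = a(10) = 26.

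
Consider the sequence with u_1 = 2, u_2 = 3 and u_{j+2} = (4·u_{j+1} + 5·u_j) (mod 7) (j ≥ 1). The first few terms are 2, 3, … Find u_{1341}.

1

Computing terms: u_1 = 2, u_2 = 3, u_3 = 1, u_4 = 5, u_5 = 4, u_6 = 6, u_7 = 2, u_8 = 3.
Since (u_7, u_8) = (u_1, u_2) = (2, 3) (two consecutive terms determine the rest), the sequence is periodic with period 6.
So u_{1341} = u_{1 + ((1341-1) mod 6)} = u_3 = 1.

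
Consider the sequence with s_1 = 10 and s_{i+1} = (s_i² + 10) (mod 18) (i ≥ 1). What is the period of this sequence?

3

Listing terms: s_1 = 10, s_2 = 2, s_3 = 14, s_4 = 8, s_5 = 2.
Since s_5 = s_2 = 2, the sequence is eventually periodic: after a pre-period of length 1 it cycles with period 3.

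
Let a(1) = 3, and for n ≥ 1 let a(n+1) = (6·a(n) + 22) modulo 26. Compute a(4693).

16

We have a(1) = 3,  a(2) = 14,  a(3) = 2,  a(4) = 8,  a(5) = 18,  a(6) = 0,  a(7) = 22,  a(8) = 24,  a(9) = 10,  a(10) = 4,  a(11) = 20,  a(12) = 12,  a(13) = 16,  a(14) = 14.
Since a(14) = a(2) = 14, the sequence is eventually periodic: after a pre-period of length 1 it cycles with period 12.
For n ≥ 2, a(n) depends only on (n - 2) mod 12. (4693 - 2) mod 12 = 11, so a(4693) = a(13) = 16.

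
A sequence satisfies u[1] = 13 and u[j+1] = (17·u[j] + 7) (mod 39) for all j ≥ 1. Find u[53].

10

u[1] = 13; u[2] = 33; u[3] = 22; u[4] = 30; u[5] = 10; u[6] = 21; u[7] = 13.
Since u[7] = u[1] = 13, the sequence is periodic with period 6.
(53 - 1) mod 6 = 4, so u[53] = u[5] = 10.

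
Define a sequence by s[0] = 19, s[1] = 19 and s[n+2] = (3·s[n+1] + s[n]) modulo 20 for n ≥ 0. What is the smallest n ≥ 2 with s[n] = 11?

We have s[0] = 19; s[1] = 19; s[2] = 16; s[3] = 7; s[4] = 17; s[5] = 18; s[6] = 11; s[7] = 11; s[8] = 4; s[9] = 3; s[10] = 13; s[11] = 2; s[12] = 19; s[13] = 19.
The sequence repeats with period 12.
The value 11 first appears (with n ≥ 2) at s[6].

6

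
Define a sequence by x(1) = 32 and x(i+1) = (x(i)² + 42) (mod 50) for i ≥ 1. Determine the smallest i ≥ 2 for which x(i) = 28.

Listing terms: x(1) = 32, x(2) = 16, x(3) = 48, x(4) = 46, x(5) = 8, x(6) = 6, x(7) = 28, x(8) = 26, x(9) = 18, x(10) = 16.
Since x(10) = x(2) = 16, the sequence is eventually periodic: after a pre-period of length 1 it cycles with period 8.
The value 28 first appears (with i ≥ 2) at x(7).

7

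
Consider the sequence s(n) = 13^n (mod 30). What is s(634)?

19

Computing terms: s(1) = 13,  s(2) = 19,  s(3) = 7,  s(4) = 1,  s(5) = 13.
The sequence repeats with period 4.
So s(634) = s(1 + ((634-1) mod 4)) = s(2) = 19.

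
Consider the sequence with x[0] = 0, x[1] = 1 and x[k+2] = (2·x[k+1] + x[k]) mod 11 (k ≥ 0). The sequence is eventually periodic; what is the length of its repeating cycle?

24

Computing terms: x[0] = 0,  x[1] = 1,  x[2] = 2,  x[3] = 5,  x[4] = 1,  x[5] = 7,  x[6] = 4,  x[7] = 4,  x[8] = 1,  x[9] = 6,  x[10] = 2,  x[11] = 10,  x[12] = 0,  x[13] = 10,  x[14] = 9,  x[15] = 6,  x[16] = 10,  x[17] = 4,  x[18] = 7,  x[19] = 7,  x[20] = 10,  x[21] = 5,  x[22] = 9,  x[23] = 1,  x[24] = 0,  x[25] = 1.
Since (x[24], x[25]) = (x[0], x[1]) = (0, 1) (two consecutive terms determine the rest), the sequence is periodic with period 24.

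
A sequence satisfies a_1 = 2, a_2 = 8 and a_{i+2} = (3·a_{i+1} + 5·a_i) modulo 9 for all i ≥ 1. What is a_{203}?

We have a_1 = 2; a_2 = 8; a_3 = 7; a_4 = 7; a_5 = 2; a_6 = 5; a_7 = 7; a_8 = 1; a_9 = 2; a_{10} = 2; a_{11} = 7; a_{12} = 4; a_{13} = 2; a_{14} = 8.
Since (a_{13}, a_{14}) = (a_1, a_2) = (2, 8) (two consecutive terms determine the rest), the sequence is periodic with period 12.
So a_{203} = a_{1 + ((203-1) mod 12)} = a_{11} = 7.

7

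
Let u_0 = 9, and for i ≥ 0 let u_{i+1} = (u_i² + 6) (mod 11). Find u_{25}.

9

We have u_0 = 9, u_1 = 10, u_2 = 7, u_3 = 0, u_4 = 6, u_5 = 9.
Since u_5 = u_0 = 9, the sequence is periodic with period 5.
So u_{25} = u_{0 + ((25-0) mod 5)} = u_0 = 9.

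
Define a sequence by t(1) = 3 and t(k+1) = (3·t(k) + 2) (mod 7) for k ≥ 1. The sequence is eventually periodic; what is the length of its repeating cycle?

Listing terms: t(1) = 3, t(2) = 4, t(3) = 0, t(4) = 2, t(5) = 1, t(6) = 5, t(7) = 3.
The sequence repeats with period 6.

6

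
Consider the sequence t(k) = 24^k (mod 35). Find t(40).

Computing terms: t(1) = 24, t(2) = 16, t(3) = 34, t(4) = 11, t(5) = 19, t(6) = 1, t(7) = 24.
Since t(7) = t(1) = 24, the sequence is periodic with period 6.
(40 - 1) mod 6 = 3, so t(40) = t(4) = 11.

11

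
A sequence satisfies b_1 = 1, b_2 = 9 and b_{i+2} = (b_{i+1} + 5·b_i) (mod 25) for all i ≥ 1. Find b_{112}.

19

Listing terms: b_1 = 1,  b_2 = 9,  b_3 = 14,  b_4 = 9,  b_5 = 4,  b_6 = 24,  b_7 = 19,  b_8 = 14,  b_9 = 9.
Since (b_8, b_9) = (b_3, b_4) = (14, 9) (two consecutive terms determine the rest), the sequence is eventually periodic: after a pre-period of length 2 it cycles with period 5.
For i ≥ 3, b_i depends only on (i - 3) mod 5. (112 - 3) mod 5 = 4, so b_{112} = b_7 = 19.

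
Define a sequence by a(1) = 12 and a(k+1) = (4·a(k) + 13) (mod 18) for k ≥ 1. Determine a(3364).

9

We have a(1) = 12,  a(2) = 7,  a(3) = 5,  a(4) = 15,  a(5) = 1,  a(6) = 17,  a(7) = 9,  a(8) = 13,  a(9) = 11,  a(10) = 3,  a(11) = 7.
Since a(11) = a(2) = 7, the sequence is eventually periodic: after a pre-period of length 1 it cycles with period 9.
For k ≥ 2, a(k) depends only on (k - 2) mod 9. (3364 - 2) mod 9 = 5, so a(3364) = a(7) = 9.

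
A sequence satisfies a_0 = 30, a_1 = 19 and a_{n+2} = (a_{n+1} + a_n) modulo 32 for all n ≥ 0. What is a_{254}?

9

We have a_0 = 30; a_1 = 19; a_2 = 17; a_3 = 4; a_4 = 21; a_5 = 25; a_6 = 14; a_7 = 7; a_8 = 21; a_9 = 28; a_{10} = 17; a_{11} = 13; a_{12} = 30; a_{13} = 11; a_{14} = 9; a_{15} = 20; a_{16} = 29; a_{17} = 17; a_{18} = 14; a_{19} = 31; a_{20} = 13; a_{21} = 12; a_{22} = 25; a_{23} = 5; a_{24} = 30; a_{25} = 3; a_{26} = 1; a_{27} = 4; a_{28} = 5; a_{29} = 9; a_{30} = 14; a_{31} = 23; a_{32} = 5; a_{33} = 28; a_{34} = 1; a_{35} = 29; a_{36} = 30; a_{37} = 27; a_{38} = 25; a_{39} = 20; a_{40} = 13; a_{41} = 1; a_{42} = 14; a_{43} = 15; a_{44} = 29; a_{45} = 12; a_{46} = 9; a_{47} = 21; a_{48} = 30; a_{49} = 19.
Since (a_{48}, a_{49}) = (a_0, a_1) = (30, 19) (two consecutive terms determine the rest), the sequence is periodic with period 48.
So a_{254} = a_{0 + ((254-0) mod 48)} = a_{14} = 9.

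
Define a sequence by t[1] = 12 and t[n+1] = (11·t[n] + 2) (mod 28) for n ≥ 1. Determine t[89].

8

t[1] = 12; t[2] = 22; t[3] = 20; t[4] = 26; t[5] = 8; t[6] = 6; t[7] = 12.
The sequence repeats with period 6.
So t[89] = t[1 + ((89-1) mod 6)] = t[5] = 8.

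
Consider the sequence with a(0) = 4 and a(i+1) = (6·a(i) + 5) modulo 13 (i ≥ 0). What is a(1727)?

Computing terms: a(0) = 4,  a(1) = 3,  a(2) = 10,  a(3) = 0,  a(4) = 5,  a(5) = 9,  a(6) = 7,  a(7) = 8,  a(8) = 1,  a(9) = 11,  a(10) = 6,  a(11) = 2,  a(12) = 4.
The sequence repeats with period 12.
So a(1727) = a(0 + ((1727-0) mod 12)) = a(11) = 2.

2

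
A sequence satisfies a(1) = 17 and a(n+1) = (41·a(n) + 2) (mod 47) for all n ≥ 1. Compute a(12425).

42

Computing terms: a(1) = 17; a(2) = 41; a(3) = 38; a(4) = 9; a(5) = 42; a(6) = 32; a(7) = 45; a(8) = 14; a(9) = 12; a(10) = 24; a(11) = 46; a(12) = 8; a(13) = 1; a(14) = 43; a(15) = 26; a(16) = 34; a(17) = 33; a(18) = 39; a(19) = 3; a(20) = 31; a(21) = 4; a(22) = 25; a(23) = 40; a(24) = 44; a(25) = 20; a(26) = 23; a(27) = 5; a(28) = 19; a(29) = 29; a(30) = 16; a(31) = 0; a(32) = 2; a(33) = 37; a(34) = 15; a(35) = 6; a(36) = 13; a(37) = 18; a(38) = 35; a(39) = 27; a(40) = 28; a(41) = 22; a(42) = 11; a(43) = 30; a(44) = 10; a(45) = 36; a(46) = 21; a(47) = 17.
Since a(47) = a(1) = 17, the sequence is periodic with period 46.
(12425 - 1) mod 46 = 4, so a(12425) = a(5) = 42.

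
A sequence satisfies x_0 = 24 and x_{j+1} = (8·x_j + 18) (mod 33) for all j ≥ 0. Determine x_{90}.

x_0 = 24, x_1 = 12, x_2 = 15, x_3 = 6, x_4 = 0, x_5 = 18, x_6 = 30, x_7 = 27, x_8 = 3, x_9 = 9, x_{10} = 24.
The sequence repeats with period 10.
So x_{90} = x_{0 + ((90-0) mod 10)} = x_0 = 24.

24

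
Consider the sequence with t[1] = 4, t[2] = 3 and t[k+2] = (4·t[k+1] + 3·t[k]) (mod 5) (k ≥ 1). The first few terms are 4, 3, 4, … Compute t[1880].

Listing terms: t[1] = 4; t[2] = 3; t[3] = 4; t[4] = 0; t[5] = 2; t[6] = 3; t[7] = 3; t[8] = 1; t[9] = 3; t[10] = 0; t[11] = 4; t[12] = 1; t[13] = 1; t[14] = 2; t[15] = 1; t[16] = 0; t[17] = 3; t[18] = 2; t[19] = 2; t[20] = 4; t[21] = 2; t[22] = 0; t[23] = 1; t[24] = 4; t[25] = 4; t[26] = 3.
Since (t[25], t[26]) = (t[1], t[2]) = (4, 3) (two consecutive terms determine the rest), the sequence is periodic with period 24.
(1880 - 1) mod 24 = 7, so t[1880] = t[8] = 1.

1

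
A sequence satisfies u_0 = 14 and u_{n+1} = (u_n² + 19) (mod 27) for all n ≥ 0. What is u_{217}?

26

Listing terms: u_0 = 14; u_1 = 26; u_2 = 20; u_3 = 14.
Since u_3 = u_0 = 14, the sequence is periodic with period 3.
(217 - 0) mod 3 = 1, so u_{217} = u_1 = 26.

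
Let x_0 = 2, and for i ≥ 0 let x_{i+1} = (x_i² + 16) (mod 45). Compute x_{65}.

We have x_0 = 2; x_1 = 20; x_2 = 11; x_3 = 2.
Since x_3 = x_0 = 2, the sequence is periodic with period 3.
So x_{65} = x_{0 + ((65-0) mod 3)} = x_2 = 11.

11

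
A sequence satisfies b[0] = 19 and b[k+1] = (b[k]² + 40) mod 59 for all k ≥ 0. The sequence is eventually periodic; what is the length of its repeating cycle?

Listing terms: b[0] = 19, b[1] = 47, b[2] = 7, b[3] = 30, b[4] = 55, b[5] = 56, b[6] = 49, b[7] = 22, b[8] = 52, b[9] = 30.
Since b[9] = b[3] = 30, the sequence is eventually periodic: after a pre-period of length 3 it cycles with period 6.

6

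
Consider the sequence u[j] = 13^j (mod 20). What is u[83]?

17

We have u[1] = 13, u[2] = 9, u[3] = 17, u[4] = 1, u[5] = 13.
Since u[5] = u[1] = 13, the sequence is periodic with period 4.
So u[83] = u[1 + ((83-1) mod 4)] = u[3] = 17.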